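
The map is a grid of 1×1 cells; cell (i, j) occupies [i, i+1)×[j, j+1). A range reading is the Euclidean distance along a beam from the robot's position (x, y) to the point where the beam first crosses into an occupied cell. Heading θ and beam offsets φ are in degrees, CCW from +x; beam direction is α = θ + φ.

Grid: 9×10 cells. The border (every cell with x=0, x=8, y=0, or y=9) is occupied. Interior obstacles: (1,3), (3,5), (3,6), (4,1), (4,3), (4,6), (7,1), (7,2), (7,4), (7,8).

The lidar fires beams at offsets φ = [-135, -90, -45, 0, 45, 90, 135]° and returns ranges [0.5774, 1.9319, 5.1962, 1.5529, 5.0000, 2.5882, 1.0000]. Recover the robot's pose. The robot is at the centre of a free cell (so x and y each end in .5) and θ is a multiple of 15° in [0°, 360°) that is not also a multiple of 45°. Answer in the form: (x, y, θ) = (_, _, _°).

(x, y, θ) = (1.5, 6.5, 345°)

Enumerate (i+0.5, j+0.5, θ) over the 46 free cells and 16 admissible headings. For each, cast all 7 beams and compare to the given ranges.
  (2.5, 1.5, 30°): beam 1 = 0.5176 ≠ 0.5774 ✗
  (6.5, 6.5, 120°): beam 1 = 1.5529 ≠ 0.5774 ✗
  (4.5, 8.5, 210°): beam 1 = 0.5176 ≠ 0.5774 ✗
  (5.5, 7.5, 105°): beam 1 = 2.8868 ≠ 0.5774 ✗
  …
  (1.5, 6.5, 345°): r_1=0.5774, r_2=1.9319, r_3=5.1962, r_4=1.5529, r_5=5.0000, r_6=2.5882, r_7=1.0000 — all match ✓
Only this pose fits every beam.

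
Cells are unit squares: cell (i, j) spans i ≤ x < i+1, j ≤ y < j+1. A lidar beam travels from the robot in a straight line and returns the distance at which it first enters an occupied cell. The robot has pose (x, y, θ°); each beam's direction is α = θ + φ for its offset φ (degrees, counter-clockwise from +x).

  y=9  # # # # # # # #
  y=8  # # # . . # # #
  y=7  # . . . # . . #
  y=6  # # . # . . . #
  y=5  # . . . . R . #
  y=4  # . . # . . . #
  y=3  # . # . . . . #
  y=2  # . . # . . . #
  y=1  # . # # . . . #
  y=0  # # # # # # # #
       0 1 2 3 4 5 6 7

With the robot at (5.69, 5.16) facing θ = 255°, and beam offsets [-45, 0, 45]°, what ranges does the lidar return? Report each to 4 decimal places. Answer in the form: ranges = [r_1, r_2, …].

beam 1: φ=-45°, α=210°
  direction (-0.8660, -0.5000); cell (5,5); t to first gridline: x 0.7967, y 0.3200 (then +1.1547 / +2.0000)
    (5,4) via y @ 0.3200
    (4,4) via x @ 0.7967
    (3,4) via x @ 1.9514  # hit
  → r_1 = 1.9514
beam 2: φ=0°, α=255°
  direction (-0.2588, -0.9659); cell (5,5); t to first gridline: x 2.6660, y 0.1656 (then +3.8637 / +1.0353)
    (5,4) via y @ 0.1656
    (5,3) via y @ 1.2009
    (5,2) via y @ 2.2362
    (4,2) via x @ 2.6660
    (4,1) via y @ 3.2715
    (4,0) via y @ 4.3067  # hit
  → r_2 = 4.3067
beam 3: φ=45°, α=300°
  direction (0.5000, -0.8660); cell (5,5); t to first gridline: x 0.6200, y 0.1848 (then +2.0000 / +1.1547)
    (5,4) via y @ 0.1848
    (6,4) via x @ 0.6200
    (6,3) via y @ 1.3395
    (6,2) via y @ 2.4942
    (7,2) via x @ 2.6200  # hit
  → r_3 = 2.6200

ranges = [1.9514, 4.3067, 2.6200]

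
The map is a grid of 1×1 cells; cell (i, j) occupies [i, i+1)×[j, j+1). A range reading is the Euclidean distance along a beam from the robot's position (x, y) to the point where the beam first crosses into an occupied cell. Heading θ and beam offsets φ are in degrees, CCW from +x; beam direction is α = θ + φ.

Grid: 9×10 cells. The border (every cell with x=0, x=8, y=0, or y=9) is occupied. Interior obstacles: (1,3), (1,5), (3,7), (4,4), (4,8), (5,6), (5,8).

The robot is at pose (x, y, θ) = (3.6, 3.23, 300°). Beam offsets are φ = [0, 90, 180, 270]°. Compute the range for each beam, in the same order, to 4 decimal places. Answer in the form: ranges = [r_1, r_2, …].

ranges = [2.5750, 1.5400, 5.2000, 3.0022]

beam 1: φ=0°, α=300°
  d=(0.5000,-0.8660)  start (3,3)  tX=0.8000 tY=0.2656  stride 1/|dx|=2.0000 1/|dy|=1.1547
    cross y-line → (3,2), t=0.2656
    cross x-line → (4,2), t=0.8000
    cross y-line → (4,1), t=1.4203
    cross y-line → (4,0), t=2.5750 (wall)
  → r_1 = 2.5750
beam 2: φ=90°, α=30°
  d=(0.8660,0.5000)  start (3,3)  tX=0.4619 tY=1.5400  stride 1/|dx|=1.1547 1/|dy|=2.0000
    cross x-line → (4,3), t=0.4619
    cross y-line → (4,4), t=1.5400 (wall)
  → r_2 = 1.5400
beam 3: φ=180°, α=120°
  d=(-0.5000,0.8660)  start (3,3)  tX=1.2000 tY=0.8891  stride 1/|dx|=2.0000 1/|dy|=1.1547
    cross y-line → (3,4), t=0.8891
    cross x-line → (2,4), t=1.2000
    cross y-line → (2,5), t=2.0438
    cross y-line → (2,6), t=3.1985
    cross x-line → (1,6), t=3.2000
    cross y-line → (1,7), t=4.3532
    cross x-line → (0,7), t=5.2000 (wall)
  → r_3 = 5.2000
beam 4: φ=270°, α=210°
  d=(-0.8660,-0.5000)  start (3,3)  tX=0.6928 tY=0.4600  stride 1/|dx|=1.1547 1/|dy|=2.0000
    cross y-line → (3,2), t=0.4600
    cross x-line → (2,2), t=0.6928
    cross x-line → (1,2), t=1.8475
    cross y-line → (1,1), t=2.4600
    cross x-line → (0,1), t=3.0022 (wall)
  → r_4 = 3.0022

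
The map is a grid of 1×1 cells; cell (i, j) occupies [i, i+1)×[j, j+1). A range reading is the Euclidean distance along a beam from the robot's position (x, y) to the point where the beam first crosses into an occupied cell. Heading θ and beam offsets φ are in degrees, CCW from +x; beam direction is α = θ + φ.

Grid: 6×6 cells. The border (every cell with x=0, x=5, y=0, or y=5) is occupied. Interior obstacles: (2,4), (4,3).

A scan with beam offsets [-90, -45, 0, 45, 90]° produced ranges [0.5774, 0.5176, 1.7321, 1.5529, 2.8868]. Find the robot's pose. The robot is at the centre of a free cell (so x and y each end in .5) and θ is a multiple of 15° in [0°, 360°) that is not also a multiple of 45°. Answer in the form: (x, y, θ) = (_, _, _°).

Enumerate (i+0.5, j+0.5, θ) over the 14 free cells and 16 admissible headings. For each, cast all 5 beams and compare to the given ranges.
  (1.5, 2.5, 75°): beam 1 = 3.6235 ≠ 0.5774 ✗
  (2.5, 1.5, 165°): beam 1 = 3.6235 ≠ 0.5774 ✗
  (2.5, 2.5, 15°): beam 1 = 1.5529 ≠ 0.5774 ✗
  (1.5, 3.5, 345°): beam 1 = 1.9319 ≠ 0.5774 ✗
  …
  (2.5, 3.5, 150°): r_1=0.5774, r_2=0.5176, r_3=1.7321, r_4=1.5529, r_5=2.8868 — all match ✓
Unique over the lattice → pose = (2.5, 3.5, 150°).

(x, y, θ) = (2.5, 3.5, 150°)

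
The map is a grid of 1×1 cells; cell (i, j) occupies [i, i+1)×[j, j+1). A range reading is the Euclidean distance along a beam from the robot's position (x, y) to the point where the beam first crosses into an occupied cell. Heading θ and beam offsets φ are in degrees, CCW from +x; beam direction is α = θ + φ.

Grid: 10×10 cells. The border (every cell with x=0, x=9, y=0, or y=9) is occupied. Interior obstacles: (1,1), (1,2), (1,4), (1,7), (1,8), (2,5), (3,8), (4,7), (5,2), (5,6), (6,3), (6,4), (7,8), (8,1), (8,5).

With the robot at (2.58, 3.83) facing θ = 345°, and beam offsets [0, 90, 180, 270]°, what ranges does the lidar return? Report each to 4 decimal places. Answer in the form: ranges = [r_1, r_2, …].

beam 1: φ=0°, α=345°
  cosα=0.9659 sinα=-0.2588 | (2,3) | tMaxX 0.4348 tMaxY 3.2069 | tΔX 1.0353 tΔY 3.8637
    t=0.4348 [x] (3,3)
    t=1.4701 [x] (4,3)
    t=2.5054 [x] (5,3)
    t=3.2069 [y] (5,2) — stop
  → r_1 = 3.2069
beam 2: φ=90°, α=75°
  cosα=0.2588 sinα=0.9659 | (2,3) | tMaxX 1.6228 tMaxY 0.1760 | tΔX 3.8637 tΔY 1.0353
    t=0.1760 [y] (2,4)
    t=1.2113 [y] (2,5) — stop
  → r_2 = 1.2113
beam 3: φ=180°, α=165°
  cosα=-0.9659 sinα=0.2588 | (2,3) | tMaxX 0.6005 tMaxY 0.6568 | tΔX 1.0353 tΔY 3.8637
    t=0.6005 [x] (1,3)
    t=0.6568 [y] (1,4) — stop
  → r_3 = 0.6568
beam 4: φ=270°, α=255°
  cosα=-0.2588 sinα=-0.9659 | (2,3) | tMaxX 2.2409 tMaxY 0.8593 | tΔX 3.8637 tΔY 1.0353
    t=0.8593 [y] (2,2)
    t=1.8946 [y] (2,1)
    t=2.2409 [x] (1,1) — stop
  → r_4 = 2.2409

ranges = [3.2069, 1.2113, 0.6568, 2.2409]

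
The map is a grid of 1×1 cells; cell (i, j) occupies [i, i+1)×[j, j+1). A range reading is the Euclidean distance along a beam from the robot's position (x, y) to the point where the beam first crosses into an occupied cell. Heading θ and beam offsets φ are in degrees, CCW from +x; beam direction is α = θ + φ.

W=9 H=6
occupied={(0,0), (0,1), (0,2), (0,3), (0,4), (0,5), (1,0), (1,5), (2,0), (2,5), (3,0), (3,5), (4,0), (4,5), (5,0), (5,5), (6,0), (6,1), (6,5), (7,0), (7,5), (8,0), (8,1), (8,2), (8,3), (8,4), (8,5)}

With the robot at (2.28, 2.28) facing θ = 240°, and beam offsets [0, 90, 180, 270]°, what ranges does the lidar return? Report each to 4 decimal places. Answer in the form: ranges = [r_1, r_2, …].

beam 1: φ=0°, α=240°
  d=(-0.5000,-0.8660)  start (2,2)  tX=0.5600 tY=0.3233  stride 1/|dx|=2.0000 1/|dy|=1.1547
    cross y-line → (2,1), t=0.3233
    cross x-line → (1,1), t=0.5600
    cross y-line → (1,0), t=1.4780 (wall)
  → r_1 = 1.4780
beam 2: φ=90°, α=330°
  d=(0.8660,-0.5000)  start (2,2)  tX=0.8314 tY=0.5600  stride 1/|dx|=1.1547 1/|dy|=2.0000
    cross y-line → (2,1), t=0.5600
    cross x-line → (3,1), t=0.8314
    cross x-line → (4,1), t=1.9861
    cross y-line → (4,0), t=2.5600 (wall)
  → r_2 = 2.5600
beam 3: φ=180°, α=60°
  d=(0.5000,0.8660)  start (2,2)  tX=1.4400 tY=0.8314  stride 1/|dx|=2.0000 1/|dy|=1.1547
    cross y-line → (2,3), t=0.8314
    cross x-line → (3,3), t=1.4400
    cross y-line → (3,4), t=1.9861
    cross y-line → (3,5), t=3.1408 (wall)
  → r_3 = 3.1408
beam 4: φ=270°, α=150°
  d=(-0.8660,0.5000)  start (2,2)  tX=0.3233 tY=1.4400  stride 1/|dx|=1.1547 1/|dy|=2.0000
    cross x-line → (1,2), t=0.3233
    cross y-line → (1,3), t=1.4400
    cross x-line → (0,3), t=1.4780 (wall)
  → r_4 = 1.4780

ranges = [1.4780, 2.5600, 3.1408, 1.4780]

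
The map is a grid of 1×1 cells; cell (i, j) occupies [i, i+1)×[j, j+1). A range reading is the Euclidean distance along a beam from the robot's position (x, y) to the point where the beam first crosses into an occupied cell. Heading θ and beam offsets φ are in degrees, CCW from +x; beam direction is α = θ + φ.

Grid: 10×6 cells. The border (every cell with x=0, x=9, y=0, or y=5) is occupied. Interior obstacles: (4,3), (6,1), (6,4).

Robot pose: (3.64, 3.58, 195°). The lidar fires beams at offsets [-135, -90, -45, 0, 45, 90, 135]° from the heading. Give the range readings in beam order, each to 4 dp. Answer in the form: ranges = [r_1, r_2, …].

ranges = [1.6397, 1.4701, 2.8400, 2.7331, 2.9791, 2.6710, 0.4157]

beam 1: φ=-135°, α=60°
  direction (0.5000, 0.8660); cell (3,3); t to first gridline: x 0.7200, y 0.4850 (then +2.0000 / +1.1547)
    (3,4) via y @ 0.4850
    (4,4) via x @ 0.7200
    (4,5) via y @ 1.6397  # hit
  → r_1 = 1.6397
beam 2: φ=-90°, α=105°
  direction (-0.2588, 0.9659); cell (3,3); t to first gridline: x 2.4728, y 0.4348 (then +3.8637 / +1.0353)
    (3,4) via y @ 0.4348
    (3,5) via y @ 1.4701  # hit
  → r_2 = 1.4701
beam 3: φ=-45°, α=150°
  direction (-0.8660, 0.5000); cell (3,3); t to first gridline: x 0.7390, y 0.8400 (then +1.1547 / +2.0000)
    (2,3) via x @ 0.7390
    (2,4) via y @ 0.8400
    (1,4) via x @ 1.8937
    (1,5) via y @ 2.8400  # hit
  → r_3 = 2.8400
beam 4: φ=0°, α=195°
  direction (-0.9659, -0.2588); cell (3,3); t to first gridline: x 0.6626, y 2.2409 (then +1.0353 / +3.8637)
    (2,3) via x @ 0.6626
    (1,3) via x @ 1.6979
    (1,2) via y @ 2.2409
    (0,2) via x @ 2.7331  # hit
  → r_4 = 2.7331
beam 5: φ=45°, α=240°
  direction (-0.5000, -0.8660); cell (3,3); t to first gridline: x 1.2800, y 0.6697 (then +2.0000 / +1.1547)
    (3,2) via y @ 0.6697
    (2,2) via x @ 1.2800
    (2,1) via y @ 1.8244
    (2,0) via y @ 2.9791  # hit
  → r_5 = 2.9791
beam 6: φ=90°, α=285°
  direction (0.2588, -0.9659); cell (3,3); t to first gridline: x 1.3909, y 0.6005 (then +3.8637 / +1.0353)
    (3,2) via y @ 0.6005
    (4,2) via x @ 1.3909
    (4,1) via y @ 1.6357
    (4,0) via y @ 2.6710  # hit
  → r_6 = 2.6710
beam 7: φ=135°, α=330°
  direction (0.8660, -0.5000); cell (3,3); t to first gridline: x 0.4157, y 1.1600 (then +1.1547 / +2.0000)
    (4,3) via x @ 0.4157  # hit
  → r_7 = 0.4157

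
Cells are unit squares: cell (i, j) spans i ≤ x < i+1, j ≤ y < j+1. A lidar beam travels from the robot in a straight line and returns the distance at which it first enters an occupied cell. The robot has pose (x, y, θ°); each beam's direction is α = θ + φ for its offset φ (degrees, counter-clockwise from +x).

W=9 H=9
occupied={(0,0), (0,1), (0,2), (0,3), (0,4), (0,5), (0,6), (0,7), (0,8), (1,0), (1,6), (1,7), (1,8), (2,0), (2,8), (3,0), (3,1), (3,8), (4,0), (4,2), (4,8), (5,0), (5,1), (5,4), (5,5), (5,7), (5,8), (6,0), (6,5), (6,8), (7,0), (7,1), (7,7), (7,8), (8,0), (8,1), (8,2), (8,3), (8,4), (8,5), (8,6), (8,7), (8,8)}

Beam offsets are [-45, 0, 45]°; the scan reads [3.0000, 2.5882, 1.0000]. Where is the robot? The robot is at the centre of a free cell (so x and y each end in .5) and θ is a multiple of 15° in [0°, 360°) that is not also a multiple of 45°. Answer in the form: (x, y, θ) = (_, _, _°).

The pose lattice has 38·16 = 608 candidates. Test each by forward raycasting.
  (3.5, 7.5, 345°): beam 2 = 1.5529 ≠ 2.5882 ✗
  (2.5, 4.5, 210°): beam 1 = 1.5529 ≠ 3.0000 ✗
  (1.5, 4.5, 120°): beam 1 = 1.5529 ≠ 3.0000 ✗
  …
  (2.5, 5.5, 75°): r_1=3.0000, r_2=2.5882, r_3=1.0000 — all match ✓
No second candidate reproduces the full scan.

(x, y, θ) = (2.5, 5.5, 75°)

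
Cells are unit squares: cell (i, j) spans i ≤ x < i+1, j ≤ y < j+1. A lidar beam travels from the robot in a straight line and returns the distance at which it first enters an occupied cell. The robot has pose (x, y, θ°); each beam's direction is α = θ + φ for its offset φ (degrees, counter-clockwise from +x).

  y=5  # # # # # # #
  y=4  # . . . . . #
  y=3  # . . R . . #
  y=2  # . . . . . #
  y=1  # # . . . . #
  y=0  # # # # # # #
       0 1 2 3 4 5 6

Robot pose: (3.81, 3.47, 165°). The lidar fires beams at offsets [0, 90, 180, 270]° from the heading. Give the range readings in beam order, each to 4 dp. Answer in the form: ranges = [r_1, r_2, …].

beam 1: φ=0°, α=165°
  direction (-0.9659, 0.2588); cell (3,3); t to first gridline: x 0.8386, y 2.0478 (then +1.0353 / +3.8637)
    (2,3) via x @ 0.8386
    (1,3) via x @ 1.8738
    (1,4) via y @ 2.0478
    (0,4) via x @ 2.9091  # hit
  → r_1 = 2.9091
beam 2: φ=90°, α=255°
  direction (-0.2588, -0.9659); cell (3,3); t to first gridline: x 3.1296, y 0.4866 (then +3.8637 / +1.0353)
    (3,2) via y @ 0.4866
    (3,1) via y @ 1.5219
    (3,0) via y @ 2.5571  # hit
  → r_2 = 2.5571
beam 3: φ=180°, α=345°
  direction (0.9659, -0.2588); cell (3,3); t to first gridline: x 0.1967, y 1.8159 (then +1.0353 / +3.8637)
    (4,3) via x @ 0.1967
    (5,3) via x @ 1.2320
    (5,2) via y @ 1.8159
    (6,2) via x @ 2.2673  # hit
  → r_3 = 2.2673
beam 4: φ=270°, α=75°
  direction (0.2588, 0.9659); cell (3,3); t to first gridline: x 0.7341, y 0.5487 (then +3.8637 / +1.0353)
    (3,4) via y @ 0.5487
    (4,4) via x @ 0.7341
    (4,5) via y @ 1.5840  # hit
  → r_4 = 1.5840

ranges = [2.9091, 2.5571, 2.2673, 1.5840]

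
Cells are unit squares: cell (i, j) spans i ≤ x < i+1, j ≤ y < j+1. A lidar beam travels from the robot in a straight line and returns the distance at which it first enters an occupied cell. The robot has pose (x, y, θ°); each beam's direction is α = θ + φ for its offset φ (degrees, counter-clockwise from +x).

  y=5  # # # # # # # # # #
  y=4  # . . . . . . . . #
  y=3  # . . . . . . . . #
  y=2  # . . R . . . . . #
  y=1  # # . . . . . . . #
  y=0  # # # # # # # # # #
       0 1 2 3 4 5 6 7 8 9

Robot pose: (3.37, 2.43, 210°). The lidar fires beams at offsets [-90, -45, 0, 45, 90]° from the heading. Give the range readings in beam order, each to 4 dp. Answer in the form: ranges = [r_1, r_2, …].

beam 1: φ=-90°, α=120°
  direction (-0.5000, 0.8660); cell (3,2); t to first gridline: x 0.7400, y 0.6582 (then +2.0000 / +1.1547)
    (3,3) via y @ 0.6582
    (2,3) via x @ 0.7400
    (2,4) via y @ 1.8129
    (1,4) via x @ 2.7400
    (1,5) via y @ 2.9676  # hit
  → r_1 = 2.9676
beam 2: φ=-45°, α=165°
  direction (-0.9659, 0.2588); cell (3,2); t to first gridline: x 0.3831, y 2.2023 (then +1.0353 / +3.8637)
    (2,2) via x @ 0.3831
    (1,2) via x @ 1.4183
    (1,3) via y @ 2.2023
    (0,3) via x @ 2.4536  # hit
  → r_2 = 2.4536
beam 3: φ=0°, α=210°
  direction (-0.8660, -0.5000); cell (3,2); t to first gridline: x 0.4272, y 0.8600 (then +1.1547 / +2.0000)
    (2,2) via x @ 0.4272
    (2,1) via y @ 0.8600
    (1,1) via x @ 1.5819  # hit
  → r_3 = 1.5819
beam 4: φ=45°, α=255°
  direction (-0.2588, -0.9659); cell (3,2); t to first gridline: x 1.4296, y 0.4452 (then +3.8637 / +1.0353)
    (3,1) via y @ 0.4452
    (2,1) via x @ 1.4296
    (2,0) via y @ 1.4804  # hit
  → r_4 = 1.4804
beam 5: φ=90°, α=300°
  direction (0.5000, -0.8660); cell (3,2); t to first gridline: x 1.2600, y 0.4965 (then +2.0000 / +1.1547)
    (3,1) via y @ 0.4965
    (4,1) via x @ 1.2600
    (4,0) via y @ 1.6512  # hit
  → r_5 = 1.6512

ranges = [2.9676, 2.4536, 1.5819, 1.4804, 1.6512]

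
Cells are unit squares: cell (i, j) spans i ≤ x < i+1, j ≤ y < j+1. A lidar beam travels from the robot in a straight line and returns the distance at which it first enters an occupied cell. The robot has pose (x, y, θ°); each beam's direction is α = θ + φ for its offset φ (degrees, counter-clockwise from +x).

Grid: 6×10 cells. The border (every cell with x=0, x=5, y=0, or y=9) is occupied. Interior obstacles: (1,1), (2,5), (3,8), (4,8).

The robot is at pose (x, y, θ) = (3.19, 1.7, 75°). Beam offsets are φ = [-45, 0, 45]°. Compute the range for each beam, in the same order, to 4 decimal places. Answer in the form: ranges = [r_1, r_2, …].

beam 1: φ=-45°, α=30°
  cosα=0.8660 sinα=0.5000 | (3,1) | tMaxX 0.9353 tMaxY 0.6000 | tΔX 1.1547 tΔY 2.0000
    t=0.6000 [y] (3,2)
    t=0.9353 [x] (4,2)
    t=2.0900 [x] (5,2) — stop
  → r_1 = 2.0900
beam 2: φ=0°, α=75°
  cosα=0.2588 sinα=0.9659 | (3,1) | tMaxX 3.1296 tMaxY 0.3106 | tΔX 3.8637 tΔY 1.0353
    t=0.3106 [y] (3,2)
    t=1.3459 [y] (3,3)
    t=2.3811 [y] (3,4)
    t=3.1296 [x] (4,4)
    t=3.4164 [y] (4,5)
    t=4.4517 [y] (4,6)
    t=5.4870 [y] (4,7)
    t=6.5222 [y] (4,8) — stop
  → r_2 = 6.5222
beam 3: φ=45°, α=120°
  cosα=-0.5000 sinα=0.8660 | (3,1) | tMaxX 0.3800 tMaxY 0.3464 | tΔX 2.0000 tΔY 1.1547
    t=0.3464 [y] (3,2)
    t=0.3800 [x] (2,2)
    t=1.5011 [y] (2,3)
    t=2.3800 [x] (1,3)
    t=2.6558 [y] (1,4)
    t=3.8105 [y] (1,5)
    t=4.3800 [x] (0,5) — stop
  → r_3 = 4.3800

ranges = [2.0900, 6.5222, 4.3800]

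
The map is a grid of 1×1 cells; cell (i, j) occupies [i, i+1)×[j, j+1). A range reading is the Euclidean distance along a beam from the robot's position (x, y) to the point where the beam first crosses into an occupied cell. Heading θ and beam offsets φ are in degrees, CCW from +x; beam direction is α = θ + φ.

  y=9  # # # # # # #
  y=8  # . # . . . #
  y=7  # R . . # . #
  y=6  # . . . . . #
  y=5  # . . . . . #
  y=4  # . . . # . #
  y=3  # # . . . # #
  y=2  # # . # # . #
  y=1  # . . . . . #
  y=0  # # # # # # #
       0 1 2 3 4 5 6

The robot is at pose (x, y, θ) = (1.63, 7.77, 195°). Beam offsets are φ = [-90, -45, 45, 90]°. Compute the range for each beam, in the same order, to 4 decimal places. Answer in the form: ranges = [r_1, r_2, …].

beam 1: φ=-90°, α=105°
  dir = (cos 105°, sin 105°) = (-0.2588, 0.9659); from cell (1,7)
  next x-line at t=2.4341, next y-line at t=0.2381; Δt_x=3.8637, Δt_y=1.0353
    y: enter (1,8) at t=0.2381
    y: enter (1,9) at t=1.2734 ← occupied
  → r_1 = 1.2734
beam 2: φ=-45°, α=150°
  dir = (cos 150°, sin 150°) = (-0.8660, 0.5000); from cell (1,7)
  next x-line at t=0.7275, next y-line at t=0.4600; Δt_x=1.1547, Δt_y=2.0000
    y: enter (1,8) at t=0.4600
    x: enter (0,8) at t=0.7275 ← occupied
  → r_2 = 0.7275
beam 3: φ=45°, α=240°
  dir = (cos 240°, sin 240°) = (-0.5000, -0.8660); from cell (1,7)
  next x-line at t=1.2600, next y-line at t=0.8891; Δt_x=2.0000, Δt_y=1.1547
    y: enter (1,6) at t=0.8891
    x: enter (0,6) at t=1.2600 ← occupied
  → r_3 = 1.2600
beam 4: φ=90°, α=285°
  dir = (cos 285°, sin 285°) = (0.2588, -0.9659); from cell (1,7)
  next x-line at t=1.4296, next y-line at t=0.7972; Δt_x=3.8637, Δt_y=1.0353
    y: enter (1,6) at t=0.7972
    x: enter (2,6) at t=1.4296
    y: enter (2,5) at t=1.8324
    y: enter (2,4) at t=2.8677
    y: enter (2,3) at t=3.9030
    y: enter (2,2) at t=4.9383
    x: enter (3,2) at t=5.2933 ← occupied
  → r_4 = 5.2933

ranges = [1.2734, 0.7275, 1.2600, 5.2933]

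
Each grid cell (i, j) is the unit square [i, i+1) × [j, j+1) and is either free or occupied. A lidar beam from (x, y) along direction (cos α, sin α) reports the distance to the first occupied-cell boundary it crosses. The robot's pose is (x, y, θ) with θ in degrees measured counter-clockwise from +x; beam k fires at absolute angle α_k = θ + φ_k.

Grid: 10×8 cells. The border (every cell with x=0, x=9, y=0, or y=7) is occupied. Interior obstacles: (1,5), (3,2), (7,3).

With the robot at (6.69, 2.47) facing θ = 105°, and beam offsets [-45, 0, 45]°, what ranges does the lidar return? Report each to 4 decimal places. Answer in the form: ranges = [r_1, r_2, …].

beam 1: φ=-45°, α=60°
  direction (0.5000, 0.8660); cell (6,2); t to first gridline: x 0.6200, y 0.6120 (then +2.0000 / +1.1547)
    (6,3) via y @ 0.6120
    (7,3) via x @ 0.6200  # hit
  → r_1 = 0.6200
beam 2: φ=0°, α=105°
  direction (-0.2588, 0.9659); cell (6,2); t to first gridline: x 2.6660, y 0.5487 (then +3.8637 / +1.0353)
    (6,3) via y @ 0.5487
    (6,4) via y @ 1.5840
    (6,5) via y @ 2.6192
    (5,5) via x @ 2.6660
    (5,6) via y @ 3.6545
    (5,7) via y @ 4.6898  # hit
  → r_2 = 4.6898
beam 3: φ=45°, α=150°
  direction (-0.8660, 0.5000); cell (6,2); t to first gridline: x 0.7967, y 1.0600 (then +1.1547 / +2.0000)
    (5,2) via x @ 0.7967
    (5,3) via y @ 1.0600
    (4,3) via x @ 1.9514
    (4,4) via y @ 3.0600
    (3,4) via x @ 3.1061
    (2,4) via x @ 4.2608
    (2,5) via y @ 5.0600
    (1,5) via x @ 5.4155  # hit
  → r_3 = 5.4155

ranges = [0.6200, 4.6898, 5.4155]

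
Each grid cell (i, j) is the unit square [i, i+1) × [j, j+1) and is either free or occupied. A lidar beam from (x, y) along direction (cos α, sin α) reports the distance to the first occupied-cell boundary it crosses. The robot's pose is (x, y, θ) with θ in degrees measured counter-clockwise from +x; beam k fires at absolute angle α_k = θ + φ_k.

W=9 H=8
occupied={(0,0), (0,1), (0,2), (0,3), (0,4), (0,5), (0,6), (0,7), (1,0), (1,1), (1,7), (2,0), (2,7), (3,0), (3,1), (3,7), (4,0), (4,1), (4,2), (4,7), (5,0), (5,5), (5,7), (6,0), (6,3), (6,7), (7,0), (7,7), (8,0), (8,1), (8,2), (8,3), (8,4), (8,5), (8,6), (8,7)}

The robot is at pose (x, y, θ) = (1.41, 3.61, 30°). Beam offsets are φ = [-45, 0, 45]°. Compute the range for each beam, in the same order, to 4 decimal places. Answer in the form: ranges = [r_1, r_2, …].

ranges = [2.6814, 4.1454, 3.5096]

beam 1: φ=-45°, α=345°
  dir = (cos 345°, sin 345°) = (0.9659, -0.2588); from cell (1,3)
  next x-line at t=0.6108, next y-line at t=2.3569; Δt_x=1.0353, Δt_y=3.8637
    x: enter (2,3) at t=0.6108
    x: enter (3,3) at t=1.6461
    y: enter (3,2) at t=2.3569
    x: enter (4,2) at t=2.6814 ← occupied
  → r_1 = 2.6814
beam 2: φ=0°, α=30°
  dir = (cos 30°, sin 30°) = (0.8660, 0.5000); from cell (1,3)
  next x-line at t=0.6813, next y-line at t=0.7800; Δt_x=1.1547, Δt_y=2.0000
    x: enter (2,3) at t=0.6813
    y: enter (2,4) at t=0.7800
    x: enter (3,4) at t=1.8360
    y: enter (3,5) at t=2.7800
    x: enter (4,5) at t=2.9907
    x: enter (5,5) at t=4.1454 ← occupied
  → r_2 = 4.1454
beam 3: φ=45°, α=75°
  dir = (cos 75°, sin 75°) = (0.2588, 0.9659); from cell (1,3)
  next x-line at t=2.2796, next y-line at t=0.4038; Δt_x=3.8637, Δt_y=1.0353
    y: enter (1,4) at t=0.4038
    y: enter (1,5) at t=1.4390
    x: enter (2,5) at t=2.2796
    y: enter (2,6) at t=2.4743
    y: enter (2,7) at t=3.5096 ← occupied
  → r_3 = 3.5096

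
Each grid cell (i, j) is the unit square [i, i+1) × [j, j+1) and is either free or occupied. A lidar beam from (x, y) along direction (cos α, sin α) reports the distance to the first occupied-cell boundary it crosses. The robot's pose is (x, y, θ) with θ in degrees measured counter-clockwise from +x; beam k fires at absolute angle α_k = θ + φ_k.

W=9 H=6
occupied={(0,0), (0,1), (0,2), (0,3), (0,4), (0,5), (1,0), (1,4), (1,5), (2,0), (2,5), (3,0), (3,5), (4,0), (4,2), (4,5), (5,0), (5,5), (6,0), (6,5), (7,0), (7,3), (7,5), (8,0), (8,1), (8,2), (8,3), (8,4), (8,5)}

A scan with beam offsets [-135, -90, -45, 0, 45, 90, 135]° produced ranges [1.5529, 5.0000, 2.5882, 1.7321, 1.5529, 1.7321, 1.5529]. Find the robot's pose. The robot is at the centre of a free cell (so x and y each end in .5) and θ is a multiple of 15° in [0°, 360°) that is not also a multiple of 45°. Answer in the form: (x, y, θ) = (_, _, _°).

(x, y, θ) = (2.5, 2.5, 120°)

Candidates: 25 free-cell centres × 16 headings = 400 poses. Raycast each; keep the one whose scan matches to 4 dp.
  (5.5, 2.5, 195°): beam 1 = 2.8868 ≠ 1.5529 ✗
  (6.5, 2.5, 150°): beam 2 = 1.0000 ≠ 5.0000 ✗
  (2.5, 1.5, 240°): beam 1 = 2.5882 ≠ 1.5529 ✗
  (7.5, 2.5, 210°): beam 1 = 0.5176 ≠ 1.5529 ✗
  …
  (2.5, 2.5, 120°): r_1=1.5529, r_2=5.0000, r_3=2.5882, r_4=1.7321, r_5=1.5529, r_6=1.7321, r_7=1.5529 — all match ✓
Only this pose fits every beam.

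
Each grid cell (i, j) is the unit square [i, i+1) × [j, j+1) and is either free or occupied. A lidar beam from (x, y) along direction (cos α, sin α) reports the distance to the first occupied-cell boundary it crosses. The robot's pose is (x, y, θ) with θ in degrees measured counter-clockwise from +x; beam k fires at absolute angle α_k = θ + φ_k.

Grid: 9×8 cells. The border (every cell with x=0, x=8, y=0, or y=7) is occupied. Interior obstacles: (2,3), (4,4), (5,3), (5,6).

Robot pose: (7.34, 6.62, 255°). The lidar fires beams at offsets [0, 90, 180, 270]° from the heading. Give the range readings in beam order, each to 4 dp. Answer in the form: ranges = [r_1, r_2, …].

ranges = [5.8183, 0.6833, 0.3934, 1.3873]

beam 1: φ=0°, α=255°
  d=(-0.2588,-0.9659)  start (7,6)  tX=1.3137 tY=0.6419  stride 1/|dx|=3.8637 1/|dy|=1.0353
    cross y-line → (7,5), t=0.6419
    cross x-line → (6,5), t=1.3137
    cross y-line → (6,4), t=1.6771
    cross y-line → (6,3), t=2.7124
    cross y-line → (6,2), t=3.7477
    cross y-line → (6,1), t=4.7830
    cross x-line → (5,1), t=5.1774
    cross y-line → (5,0), t=5.8183 (wall)
  → r_1 = 5.8183
beam 2: φ=90°, α=345°
  d=(0.9659,-0.2588)  start (7,6)  tX=0.6833 tY=2.3955  stride 1/|dx|=1.0353 1/|dy|=3.8637
    cross x-line → (8,6), t=0.6833 (wall)
  → r_2 = 0.6833
beam 3: φ=180°, α=75°
  d=(0.2588,0.9659)  start (7,6)  tX=2.5500 tY=0.3934  stride 1/|dx|=3.8637 1/|dy|=1.0353
    cross y-line → (7,7), t=0.3934 (wall)
  → r_3 = 0.3934
beam 4: φ=270°, α=165°
  d=(-0.9659,0.2588)  start (7,6)  tX=0.3520 tY=1.4682  stride 1/|dx|=1.0353 1/|dy|=3.8637
    cross x-line → (6,6), t=0.3520
    cross x-line → (5,6), t=1.3873 (wall)
  → r_4 = 1.3873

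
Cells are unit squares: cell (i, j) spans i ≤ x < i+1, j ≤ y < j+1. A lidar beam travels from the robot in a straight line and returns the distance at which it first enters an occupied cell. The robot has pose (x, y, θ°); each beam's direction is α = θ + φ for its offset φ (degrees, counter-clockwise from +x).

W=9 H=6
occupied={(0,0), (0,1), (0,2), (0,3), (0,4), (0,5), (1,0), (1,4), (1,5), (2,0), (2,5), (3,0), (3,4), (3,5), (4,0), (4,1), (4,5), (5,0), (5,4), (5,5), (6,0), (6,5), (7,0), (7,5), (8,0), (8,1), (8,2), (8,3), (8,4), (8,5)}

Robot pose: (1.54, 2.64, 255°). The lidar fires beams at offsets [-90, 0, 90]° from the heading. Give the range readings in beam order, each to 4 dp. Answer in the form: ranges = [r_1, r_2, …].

beam 1: φ=-90°, α=165°
  dir = (cos 165°, sin 165°) = (-0.9659, 0.2588); from cell (1,2)
  next x-line at t=0.5590, next y-line at t=1.3909; Δt_x=1.0353, Δt_y=3.8637
    x: enter (0,2) at t=0.5590 ← occupied
  → r_1 = 0.5590
beam 2: φ=0°, α=255°
  dir = (cos 255°, sin 255°) = (-0.2588, -0.9659); from cell (1,2)
  next x-line at t=2.0864, next y-line at t=0.6626; Δt_x=3.8637, Δt_y=1.0353
    y: enter (1,1) at t=0.6626
    y: enter (1,0) at t=1.6979 ← occupied
  → r_2 = 1.6979
beam 3: φ=90°, α=345°
  dir = (cos 345°, sin 345°) = (0.9659, -0.2588); from cell (1,2)
  next x-line at t=0.4762, next y-line at t=2.4728; Δt_x=1.0353, Δt_y=3.8637
    x: enter (2,2) at t=0.4762
    x: enter (3,2) at t=1.5115
    y: enter (3,1) at t=2.4728
    x: enter (4,1) at t=2.5468 ← occupied
  → r_3 = 2.5468

ranges = [0.5590, 1.6979, 2.5468]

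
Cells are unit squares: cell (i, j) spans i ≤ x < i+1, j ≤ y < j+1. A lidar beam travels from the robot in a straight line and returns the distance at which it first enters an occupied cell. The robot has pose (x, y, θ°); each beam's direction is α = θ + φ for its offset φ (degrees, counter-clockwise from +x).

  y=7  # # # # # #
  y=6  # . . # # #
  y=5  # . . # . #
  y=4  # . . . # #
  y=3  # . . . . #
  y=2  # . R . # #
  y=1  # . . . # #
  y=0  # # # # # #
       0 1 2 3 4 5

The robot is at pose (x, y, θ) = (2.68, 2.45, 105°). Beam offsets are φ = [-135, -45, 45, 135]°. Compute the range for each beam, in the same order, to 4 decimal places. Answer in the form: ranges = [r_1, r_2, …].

beam 1: φ=-135°, α=330°
  dir = (cos 330°, sin 330°) = (0.8660, -0.5000); from cell (2,2)
  next x-line at t=0.3695, next y-line at t=0.9000; Δt_x=1.1547, Δt_y=2.0000
    x: enter (3,2) at t=0.3695
    y: enter (3,1) at t=0.9000
    x: enter (4,1) at t=1.5242 ← occupied
  → r_1 = 1.5242
beam 2: φ=-45°, α=60°
  dir = (cos 60°, sin 60°) = (0.5000, 0.8660); from cell (2,2)
  next x-line at t=0.6400, next y-line at t=0.6351; Δt_x=2.0000, Δt_y=1.1547
    y: enter (2,3) at t=0.6351
    x: enter (3,3) at t=0.6400
    y: enter (3,4) at t=1.7898
    x: enter (4,4) at t=2.6400 ← occupied
  → r_2 = 2.6400
beam 3: φ=45°, α=150°
  dir = (cos 150°, sin 150°) = (-0.8660, 0.5000); from cell (2,2)
  next x-line at t=0.7852, next y-line at t=1.1000; Δt_x=1.1547, Δt_y=2.0000
    x: enter (1,2) at t=0.7852
    y: enter (1,3) at t=1.1000
    x: enter (0,3) at t=1.9399 ← occupied
  → r_3 = 1.9399
beam 4: φ=135°, α=240°
  dir = (cos 240°, sin 240°) = (-0.5000, -0.8660); from cell (2,2)
  next x-line at t=1.3600, next y-line at t=0.5196; Δt_x=2.0000, Δt_y=1.1547
    y: enter (2,1) at t=0.5196
    x: enter (1,1) at t=1.3600
    y: enter (1,0) at t=1.6743 ← occupied
  → r_4 = 1.6743

ranges = [1.5242, 2.6400, 1.9399, 1.6743]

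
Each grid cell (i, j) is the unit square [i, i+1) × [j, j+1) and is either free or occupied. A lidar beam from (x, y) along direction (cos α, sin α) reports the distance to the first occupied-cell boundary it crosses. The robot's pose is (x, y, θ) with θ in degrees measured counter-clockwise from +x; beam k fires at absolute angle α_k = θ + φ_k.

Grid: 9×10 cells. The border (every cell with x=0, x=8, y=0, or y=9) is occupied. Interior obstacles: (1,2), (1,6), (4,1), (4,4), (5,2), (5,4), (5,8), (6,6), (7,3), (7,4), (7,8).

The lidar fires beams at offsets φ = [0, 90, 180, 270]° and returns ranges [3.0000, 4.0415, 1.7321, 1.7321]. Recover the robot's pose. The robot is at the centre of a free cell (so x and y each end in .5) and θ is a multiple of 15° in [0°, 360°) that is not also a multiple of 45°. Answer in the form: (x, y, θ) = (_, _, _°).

The pose lattice has 45·16 = 720 candidates. Test each by forward raycasting.
  (1.5, 7.5, 330°): beam 1 = 5.0000 ≠ 3.0000 ✗
  (6.5, 8.5, 285°): beam 1 = 1.5529 ≠ 3.0000 ✗
  (1.5, 1.5, 285°): beam 1 = 0.5176 ≠ 3.0000 ✗
  …
  (2.5, 4.5, 300°): r_1=3.0000, r_2=4.0415, r_3=1.7321, r_4=1.7321 — all match ✓
Only this pose fits every beam.

(x, y, θ) = (2.5, 4.5, 300°)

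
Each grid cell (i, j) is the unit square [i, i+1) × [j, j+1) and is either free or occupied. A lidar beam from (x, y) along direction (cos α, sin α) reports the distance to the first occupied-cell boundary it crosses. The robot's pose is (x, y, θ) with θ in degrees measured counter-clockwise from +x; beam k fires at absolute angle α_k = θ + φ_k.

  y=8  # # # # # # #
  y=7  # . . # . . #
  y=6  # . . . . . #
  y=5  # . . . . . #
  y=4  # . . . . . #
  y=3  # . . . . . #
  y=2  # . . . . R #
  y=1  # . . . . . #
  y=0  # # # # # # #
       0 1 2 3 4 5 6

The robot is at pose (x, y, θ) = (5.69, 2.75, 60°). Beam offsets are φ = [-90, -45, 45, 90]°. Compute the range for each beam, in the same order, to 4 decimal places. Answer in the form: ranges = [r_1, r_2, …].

beam 1: φ=-90°, α=330°
  cosα=0.8660 sinα=-0.5000 | (5,2) | tMaxX 0.3580 tMaxY 1.5000 | tΔX 1.1547 tΔY 2.0000
    t=0.3580 [x] (6,2) — stop
  → r_1 = 0.3580
beam 2: φ=-45°, α=15°
  cosα=0.9659 sinα=0.2588 | (5,2) | tMaxX 0.3209 tMaxY 0.9659 | tΔX 1.0353 tΔY 3.8637
    t=0.3209 [x] (6,2) — stop
  → r_2 = 0.3209
beam 3: φ=45°, α=105°
  cosα=-0.2588 sinα=0.9659 | (5,2) | tMaxX 2.6660 tMaxY 0.2588 | tΔX 3.8637 tΔY 1.0353
    t=0.2588 [y] (5,3)
    t=1.2941 [y] (5,4)
    t=2.3294 [y] (5,5)
    t=2.6660 [x] (4,5)
    t=3.3646 [y] (4,6)
    t=4.3999 [y] (4,7)
    t=5.4352 [y] (4,8) — stop
  → r_3 = 5.4352
beam 4: φ=90°, α=150°
  cosα=-0.8660 sinα=0.5000 | (5,2) | tMaxX 0.7967 tMaxY 0.5000 | tΔX 1.1547 tΔY 2.0000
    t=0.5000 [y] (5,3)
    t=0.7967 [x] (4,3)
    t=1.9514 [x] (3,3)
    t=2.5000 [y] (3,4)
    t=3.1061 [x] (2,4)
    t=4.2608 [x] (1,4)
    t=4.5000 [y] (1,5)
    t=5.4155 [x] (0,5) — stop
  → r_4 = 5.4155

ranges = [0.3580, 0.3209, 5.4352, 5.4155]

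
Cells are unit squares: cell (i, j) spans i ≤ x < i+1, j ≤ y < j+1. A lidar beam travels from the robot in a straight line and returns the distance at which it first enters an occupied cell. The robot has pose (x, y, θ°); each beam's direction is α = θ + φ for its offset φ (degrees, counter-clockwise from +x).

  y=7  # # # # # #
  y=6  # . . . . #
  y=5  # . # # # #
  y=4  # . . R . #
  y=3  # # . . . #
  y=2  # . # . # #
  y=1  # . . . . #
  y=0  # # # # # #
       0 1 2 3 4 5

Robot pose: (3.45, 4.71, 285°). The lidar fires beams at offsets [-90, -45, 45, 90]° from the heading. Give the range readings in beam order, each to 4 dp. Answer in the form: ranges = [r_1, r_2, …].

beam 1: φ=-90°, α=195°
  dir = (cos 195°, sin 195°) = (-0.9659, -0.2588); from cell (3,4)
  next x-line at t=0.4659, next y-line at t=2.7432; Δt_x=1.0353, Δt_y=3.8637
    x: enter (2,4) at t=0.4659
    x: enter (1,4) at t=1.5012
    x: enter (0,4) at t=2.5364 ← occupied
  → r_1 = 2.5364
beam 2: φ=-45°, α=240°
  dir = (cos 240°, sin 240°) = (-0.5000, -0.8660); from cell (3,4)
  next x-line at t=0.9000, next y-line at t=0.8198; Δt_x=2.0000, Δt_y=1.1547
    y: enter (3,3) at t=0.8198
    x: enter (2,3) at t=0.9000
    y: enter (2,2) at t=1.9745 ← occupied
  → r_2 = 1.9745
beam 3: φ=45°, α=330°
  dir = (cos 330°, sin 330°) = (0.8660, -0.5000); from cell (3,4)
  next x-line at t=0.6351, next y-line at t=1.4200; Δt_x=1.1547, Δt_y=2.0000
    x: enter (4,4) at t=0.6351
    y: enter (4,3) at t=1.4200
    x: enter (5,3) at t=1.7898 ← occupied
  → r_3 = 1.7898
beam 4: φ=90°, α=15°
  dir = (cos 15°, sin 15°) = (0.9659, 0.2588); from cell (3,4)
  next x-line at t=0.5694, next y-line at t=1.1205; Δt_x=1.0353, Δt_y=3.8637
    x: enter (4,4) at t=0.5694
    y: enter (4,5) at t=1.1205 ← occupied
  → r_4 = 1.1205

ranges = [2.5364, 1.9745, 1.7898, 1.1205]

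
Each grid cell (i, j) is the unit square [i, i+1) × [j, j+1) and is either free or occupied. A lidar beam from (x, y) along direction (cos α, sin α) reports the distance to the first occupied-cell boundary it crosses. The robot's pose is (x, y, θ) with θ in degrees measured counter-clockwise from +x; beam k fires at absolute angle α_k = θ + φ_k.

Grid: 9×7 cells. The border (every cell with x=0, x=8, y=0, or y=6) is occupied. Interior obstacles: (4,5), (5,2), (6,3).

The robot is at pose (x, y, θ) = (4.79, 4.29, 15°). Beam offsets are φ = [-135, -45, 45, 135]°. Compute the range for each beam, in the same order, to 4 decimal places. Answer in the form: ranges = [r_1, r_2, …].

ranges = [3.7990, 1.3972, 1.9745, 3.4200]

beam 1: φ=-135°, α=240°
  dir = (cos 240°, sin 240°) = (-0.5000, -0.8660); from cell (4,4)
  next x-line at t=1.5800, next y-line at t=0.3349; Δt_x=2.0000, Δt_y=1.1547
    y: enter (4,3) at t=0.3349
    y: enter (4,2) at t=1.4896
    x: enter (3,2) at t=1.5800
    y: enter (3,1) at t=2.6443
    x: enter (2,1) at t=3.5800
    y: enter (2,0) at t=3.7990 ← occupied
  → r_1 = 3.7990
beam 2: φ=-45°, α=330°
  dir = (cos 330°, sin 330°) = (0.8660, -0.5000); from cell (4,4)
  next x-line at t=0.2425, next y-line at t=0.5800; Δt_x=1.1547, Δt_y=2.0000
    x: enter (5,4) at t=0.2425
    y: enter (5,3) at t=0.5800
    x: enter (6,3) at t=1.3972 ← occupied
  → r_2 = 1.3972
beam 3: φ=45°, α=60°
  dir = (cos 60°, sin 60°) = (0.5000, 0.8660); from cell (4,4)
  next x-line at t=0.4200, next y-line at t=0.8198; Δt_x=2.0000, Δt_y=1.1547
    x: enter (5,4) at t=0.4200
    y: enter (5,5) at t=0.8198
    y: enter (5,6) at t=1.9745 ← occupied
  → r_3 = 1.9745
beam 4: φ=135°, α=150°
  dir = (cos 150°, sin 150°) = (-0.8660, 0.5000); from cell (4,4)
  next x-line at t=0.9122, next y-line at t=1.4200; Δt_x=1.1547, Δt_y=2.0000
    x: enter (3,4) at t=0.9122
    y: enter (3,5) at t=1.4200
    x: enter (2,5) at t=2.0669
    x: enter (1,5) at t=3.2216
    y: enter (1,6) at t=3.4200 ← occupied
  → r_4 = 3.4200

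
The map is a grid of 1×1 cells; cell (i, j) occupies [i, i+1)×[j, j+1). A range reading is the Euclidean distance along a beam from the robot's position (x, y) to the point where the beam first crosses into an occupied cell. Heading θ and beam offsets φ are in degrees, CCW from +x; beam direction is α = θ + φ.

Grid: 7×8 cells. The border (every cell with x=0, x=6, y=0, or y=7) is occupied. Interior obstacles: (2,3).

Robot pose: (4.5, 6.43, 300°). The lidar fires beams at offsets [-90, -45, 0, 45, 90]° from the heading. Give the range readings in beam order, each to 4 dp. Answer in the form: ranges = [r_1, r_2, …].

beam 1: φ=-90°, α=210°
  dir = (cos 210°, sin 210°) = (-0.8660, -0.5000); from cell (4,6)
  next x-line at t=0.5774, next y-line at t=0.8600; Δt_x=1.1547, Δt_y=2.0000
    x: enter (3,6) at t=0.5774
    y: enter (3,5) at t=0.8600
    x: enter (2,5) at t=1.7321
    y: enter (2,4) at t=2.8600
    x: enter (1,4) at t=2.8868
    x: enter (0,4) at t=4.0415 ← occupied
  → r_1 = 4.0415
beam 2: φ=-45°, α=255°
  dir = (cos 255°, sin 255°) = (-0.2588, -0.9659); from cell (4,6)
  next x-line at t=1.9319, next y-line at t=0.4452; Δt_x=3.8637, Δt_y=1.0353
    y: enter (4,5) at t=0.4452
    y: enter (4,4) at t=1.4804
    x: enter (3,4) at t=1.9319
    y: enter (3,3) at t=2.5157
    y: enter (3,2) at t=3.5510
    y: enter (3,1) at t=4.5863
    y: enter (3,0) at t=5.6215 ← occupied
  → r_2 = 5.6215
beam 3: φ=0°, α=300°
  dir = (cos 300°, sin 300°) = (0.5000, -0.8660); from cell (4,6)
  next x-line at t=1.0000, next y-line at t=0.4965; Δt_x=2.0000, Δt_y=1.1547
    y: enter (4,5) at t=0.4965
    x: enter (5,5) at t=1.0000
    y: enter (5,4) at t=1.6512
    y: enter (5,3) at t=2.8059
    x: enter (6,3) at t=3.0000 ← occupied
  → r_3 = 3.0000
beam 4: φ=45°, α=345°
  dir = (cos 345°, sin 345°) = (0.9659, -0.2588); from cell (4,6)
  next x-line at t=0.5176, next y-line at t=1.6614; Δt_x=1.0353, Δt_y=3.8637
    x: enter (5,6) at t=0.5176
    x: enter (6,6) at t=1.5529 ← occupied
  → r_4 = 1.5529
beam 5: φ=90°, α=30°
  dir = (cos 30°, sin 30°) = (0.8660, 0.5000); from cell (4,6)
  next x-line at t=0.5774, next y-line at t=1.1400; Δt_x=1.1547, Δt_y=2.0000
    x: enter (5,6) at t=0.5774
    y: enter (5,7) at t=1.1400 ← occupied
  → r_5 = 1.1400

ranges = [4.0415, 5.6215, 3.0000, 1.5529, 1.1400]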